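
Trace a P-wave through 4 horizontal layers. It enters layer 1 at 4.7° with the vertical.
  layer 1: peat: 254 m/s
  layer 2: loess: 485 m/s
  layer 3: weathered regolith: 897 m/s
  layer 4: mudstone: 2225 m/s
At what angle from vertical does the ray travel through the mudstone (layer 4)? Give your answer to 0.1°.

45.9°

Ray parameter p = sin 4.7° / 254 = 3.2259e-04 s/m.
sin θ_4 = p·V_4 = 3.2259e-04 × 2225 = 0.7178.
θ_4 = 45.87° from the vertical.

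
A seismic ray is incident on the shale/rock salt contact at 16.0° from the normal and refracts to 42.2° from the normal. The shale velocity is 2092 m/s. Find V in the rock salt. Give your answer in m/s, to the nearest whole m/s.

sin 16.0° = 0.2756; sin 42.2° = 0.6717.
V₂ = V₁·(sin θ₂/sin θ₁) = 2092·(0.6717/0.2756) = 5098.15 m/s.

5098 m/s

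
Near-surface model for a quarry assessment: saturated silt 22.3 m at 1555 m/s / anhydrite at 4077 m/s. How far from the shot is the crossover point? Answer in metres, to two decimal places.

θ_c = arcsin(1555/4077) = 22.42°, so cos θ_c = 0.9244 and tᵢ = 2h cos θ_c/V₁ = 0.0265 s.
At crossover x/V₁ = x/V₂ + tᵢ ⇒ x = tᵢ/(1/V₁ − 1/V₂) = 0.02651/(6.4309e-04 − 2.4528e-04) = 66.65 m.

66.65 m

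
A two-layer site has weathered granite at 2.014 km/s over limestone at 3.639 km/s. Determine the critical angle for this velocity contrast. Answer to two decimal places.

At critical incidence the refracted ray runs along the interface (θ₂ = 90°), so sin θ_c = V₁/V₂.
θ_c = arcsin(2.014/3.639) = arcsin 0.5534 = 33.60°.

33.60°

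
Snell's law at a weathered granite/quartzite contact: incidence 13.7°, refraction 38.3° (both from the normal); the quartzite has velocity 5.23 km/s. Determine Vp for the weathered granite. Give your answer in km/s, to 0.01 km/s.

Snell's law: sin 13.7°/V₁ = sin 38.3°/V₂.
V₁ = V₂·sin 13.7°/sin 38.3° = 5.23 × 0.3821 = 2.00 km/s.

2.00 km/s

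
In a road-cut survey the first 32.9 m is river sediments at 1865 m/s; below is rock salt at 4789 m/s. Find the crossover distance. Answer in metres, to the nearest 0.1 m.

x_cross = 2h·√((V₂+V₁)/(V₂−V₁)).
(V₂+V₁)/(V₂−V₁) = (4789+1865)/(4789−1865) = 2.2756; √ = 1.5085.
x_cross = 2·32.9·1.5085 = 99.26 m.

99.3 m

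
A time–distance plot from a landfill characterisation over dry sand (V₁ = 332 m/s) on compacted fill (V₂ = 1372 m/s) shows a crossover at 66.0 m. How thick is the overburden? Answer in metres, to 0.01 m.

25.78 m

x_cross = 2h·√((V₂+V₁)/(V₂−V₁)) → h = x_cross / (2·√((V₂+V₁)/(V₂−V₁))).
√((V₂+V₁)/(V₂−V₁)) = √((1372+332)/(1372−332)) = 1.2800.
h = 66.0 / (2·1.2800) = 25.78 m.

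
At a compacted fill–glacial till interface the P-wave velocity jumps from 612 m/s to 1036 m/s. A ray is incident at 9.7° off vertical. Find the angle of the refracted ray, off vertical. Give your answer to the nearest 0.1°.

Snell's law: sin θ₂ = (V₂/V₁)·sin θ₁ = (1036/612)·sin 9.7° = 0.2852.
θ₂ = sin⁻¹(0.2852) = 16.57° (from vertical).

16.6°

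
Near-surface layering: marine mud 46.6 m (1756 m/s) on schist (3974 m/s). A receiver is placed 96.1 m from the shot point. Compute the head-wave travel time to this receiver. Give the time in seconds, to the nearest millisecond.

0.072 s

θ_c = arcsin(V₁/V₂) = arcsin(1756/3974) = 26.22°, cos θ_c = 0.8971.
Intercept time tᵢ = 2h cos θ_c / V₁ = 2·46.6·0.8971/1756 = 0.04761 s.
t = x/V₂ + tᵢ = 96.1/3974 + 0.04761 = 0.07179 s.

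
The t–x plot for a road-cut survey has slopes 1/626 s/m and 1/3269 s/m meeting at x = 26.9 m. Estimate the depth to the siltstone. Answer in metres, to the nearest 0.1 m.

h = (x_cross/2)·√((V₂−V₁)/(V₂+V₁)).
(V₂−V₁)/(V₂+V₁) = (3269−626)/(3269+626) = 0.6786; √ = 0.8237.
h = (26.9/2)·0.8237 = 11.08 m.

11.1 m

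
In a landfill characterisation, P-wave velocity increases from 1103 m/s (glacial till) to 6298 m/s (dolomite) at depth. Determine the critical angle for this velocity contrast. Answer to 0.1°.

10.1°

Critical incidence: sin θ_c = V₁/V₂ = 1103/6298 = 0.1751.
θ_c = arcsin 0.1751 = 10.09°.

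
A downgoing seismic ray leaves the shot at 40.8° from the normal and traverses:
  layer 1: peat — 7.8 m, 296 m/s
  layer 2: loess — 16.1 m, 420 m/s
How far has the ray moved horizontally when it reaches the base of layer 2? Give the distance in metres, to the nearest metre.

Ray parameter p = sin 40.8° / 296 m/s = 2.2075e-03 s/m.
Layer 1: θ = 40.80°; offset = 7.8·tan 40.80° = 6.733 m.
Layer 2: sin θ = p·420 = 0.9272 → θ = 67.99°; offset = 16.1·tan 67.99° = 39.839 m.
Total horizontal offset = 46.572 m.

47 m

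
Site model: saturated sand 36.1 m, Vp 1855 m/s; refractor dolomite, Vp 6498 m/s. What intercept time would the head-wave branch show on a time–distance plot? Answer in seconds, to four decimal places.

0.0373 s

tᵢ = 2h·√(V₂²−V₁²)/(V₁V₂).
√(V₂²−V₁²) = √(6498²−1855²) = 6227.6 m/s.
tᵢ = 2·36.1·6227.6/(1855·6498) = 0.03730 s.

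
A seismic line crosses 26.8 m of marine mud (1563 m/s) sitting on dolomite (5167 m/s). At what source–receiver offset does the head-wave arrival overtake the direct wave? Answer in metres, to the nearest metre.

73 m

x_cross = 2h·√((V₂+V₁)/(V₂−V₁)).
(V₂+V₁)/(V₂−V₁) = (5167+1563)/(5167−1563) = 1.8674; √ = 1.3665.
x_cross = 2·26.8·1.3665 = 73.25 m.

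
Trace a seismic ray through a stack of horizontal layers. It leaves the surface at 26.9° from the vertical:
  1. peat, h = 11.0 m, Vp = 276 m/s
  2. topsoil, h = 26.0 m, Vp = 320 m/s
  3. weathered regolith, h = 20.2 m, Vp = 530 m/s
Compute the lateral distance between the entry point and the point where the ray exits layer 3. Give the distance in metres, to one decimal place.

57.0 m

p = sin θ₁/V₁ = sin 26.9°/276 = 1.6393e-03 s/m is conserved through the stack.
Layer 1: θ = 26.90°; offset = 11.0·tan 26.90° = 5.581 m.
Layer 2: sin θ = p·320 = 0.5246 → θ = 31.64°; offset = 26.0·tan 31.64° = 16.020 m.
Layer 3: sin θ = p·530 = 0.8688 → θ = 60.32°; offset = 20.2·tan 60.32° = 35.443 m.
Summing the layer offsets gives 57.044 m.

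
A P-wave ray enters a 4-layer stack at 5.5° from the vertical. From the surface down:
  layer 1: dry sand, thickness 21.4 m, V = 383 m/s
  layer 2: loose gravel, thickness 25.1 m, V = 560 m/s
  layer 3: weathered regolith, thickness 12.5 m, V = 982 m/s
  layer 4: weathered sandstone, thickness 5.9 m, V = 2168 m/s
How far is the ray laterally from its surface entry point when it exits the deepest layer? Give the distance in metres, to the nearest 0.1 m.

12.6 m

p = sin θ₁/V₁ = sin 5.5°/383 = 2.5025e-04 s/m is conserved through the stack.
Layer 1: θ = 5.50°; offset = 21.4·tan 5.50° = 2.061 m.
Layer 2: sin θ = p·560 = 0.1401 → θ = 8.06°; offset = 25.1·tan 8.06° = 3.553 m.
Layer 3: sin θ = p·982 = 0.2457 → θ = 14.23°; offset = 12.5·tan 14.23° = 3.169 m.
Layer 4: sin θ = p·2168 = 0.5425 → θ = 32.86°; offset = 5.9·tan 32.86° = 3.811 m.
Summing the layer offsets gives 12.593 m.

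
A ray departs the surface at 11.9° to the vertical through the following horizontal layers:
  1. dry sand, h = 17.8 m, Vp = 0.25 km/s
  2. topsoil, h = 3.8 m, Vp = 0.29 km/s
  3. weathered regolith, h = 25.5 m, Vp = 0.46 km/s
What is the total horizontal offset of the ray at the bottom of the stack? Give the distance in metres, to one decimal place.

Ray parameter p = sin 11.9° / 0.25 km/s = 8.2482e-01 s/km.
Layer 1: θ = 11.90°; offset = 17.8·tan 11.90° = 3.751 m.
Layer 2: sin θ = p·0.29 = 0.2392 → θ = 13.84°; offset = 3.8·tan 13.84° = 0.936 m.
Layer 3: sin θ = p·0.46 = 0.3794 → θ = 22.30°; offset = 25.5·tan 22.30° = 10.457 m.
Total horizontal offset = 15.144 m.

15.1 m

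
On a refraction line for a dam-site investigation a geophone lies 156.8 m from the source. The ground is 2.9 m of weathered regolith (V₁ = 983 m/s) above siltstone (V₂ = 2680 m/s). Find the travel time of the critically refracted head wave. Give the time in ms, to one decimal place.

64.0 ms

t = x/V₂ + 2h·√(V₂²−V₁²)/(V₁V₂).
√(V₂²−V₁²) = √(2680²−983²) = 2493.2 m/s; delay term = 2·2.9·2493.2/(983·2680) = 0.00549 s.
t = 156.8/2680 + 0.00549 = 0.06400 s.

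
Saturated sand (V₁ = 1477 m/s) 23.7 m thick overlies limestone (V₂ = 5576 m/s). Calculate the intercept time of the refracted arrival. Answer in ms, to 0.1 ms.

30.9 ms

θ_c = arcsin(V₁/V₂) = arcsin(1477/5576) = 15.36°; cos θ_c = 0.9643.
tᵢ = 2h·cos θ_c / V₁ = 2·23.7·0.9643 / 1477 = 0.03095 s.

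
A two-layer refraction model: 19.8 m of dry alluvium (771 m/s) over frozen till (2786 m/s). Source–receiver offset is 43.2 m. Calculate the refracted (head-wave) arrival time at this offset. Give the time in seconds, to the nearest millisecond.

0.065 s

θ_c = arcsin(V₁/V₂) = arcsin(771/2786) = 16.07°, cos θ_c = 0.9609.
Intercept time tᵢ = 2h cos θ_c / V₁ = 2·19.8·0.9609/771 = 0.04936 s.
t = x/V₂ + tᵢ = 43.2/2786 + 0.04936 = 0.06486 s.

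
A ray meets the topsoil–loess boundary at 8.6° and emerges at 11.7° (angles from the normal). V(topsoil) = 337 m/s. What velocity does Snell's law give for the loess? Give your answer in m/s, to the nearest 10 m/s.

sin 8.6° = 0.1495; sin 11.7° = 0.2028.
V₂ = V₁·(sin θ₂/sin θ₁) = 337·(0.2028/0.1495) = 457.01 m/s.

460 m/s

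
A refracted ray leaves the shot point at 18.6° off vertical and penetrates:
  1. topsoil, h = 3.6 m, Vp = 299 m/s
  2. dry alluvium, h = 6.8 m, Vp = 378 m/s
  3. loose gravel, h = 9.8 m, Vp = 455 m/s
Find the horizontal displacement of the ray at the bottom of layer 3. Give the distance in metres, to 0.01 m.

Apply Snell's law at each interface; in layer i the horizontal offset is hᵢ·tan θᵢ.
Layer 1: θ = 18.60°; offset = 3.6·tan 18.60° = 1.2115 m.
Layer 2: sin θ = 378·sin 18.6°/299 = 0.4032, θ = 23.78°; offset = 6.8·tan 23.78° = 2.9964 m.
Layer 3: sin θ = 455·sin 18.6°/299 = 0.4854, θ = 29.04°; offset = 9.8·tan 29.04° = 5.4405 m.
Total horizontal offset = 9.6484 m.

9.65 m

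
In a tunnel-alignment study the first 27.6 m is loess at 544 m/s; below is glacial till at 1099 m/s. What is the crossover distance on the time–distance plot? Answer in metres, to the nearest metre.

95 m

x_cross = 2h·√((V₂+V₁)/(V₂−V₁)).
(V₂+V₁)/(V₂−V₁) = (1099+544)/(1099−544) = 2.9604; √ = 1.7206.
x_cross = 2·27.6·1.7206 = 94.98 m.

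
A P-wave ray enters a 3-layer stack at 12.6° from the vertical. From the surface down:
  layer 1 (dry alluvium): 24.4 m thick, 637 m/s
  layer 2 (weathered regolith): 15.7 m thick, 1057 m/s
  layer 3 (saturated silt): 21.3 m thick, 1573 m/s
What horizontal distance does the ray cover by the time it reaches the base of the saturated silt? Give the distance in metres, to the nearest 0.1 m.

25.2 m

p = sin θ₁/V₁ = sin 12.6°/637 = 3.4245e-04 s/m is conserved through the stack.
Layer 1: θ = 12.60°; offset = 24.4·tan 12.60° = 5.454 m.
Layer 2: sin θ = p·1057 = 0.3620 → θ = 21.22°; offset = 15.7·tan 21.22° = 6.096 m.
Layer 3: sin θ = p·1573 = 0.5387 → θ = 32.59°; offset = 21.3·tan 32.59° = 13.619 m.
Σ offsets = 25.169 m.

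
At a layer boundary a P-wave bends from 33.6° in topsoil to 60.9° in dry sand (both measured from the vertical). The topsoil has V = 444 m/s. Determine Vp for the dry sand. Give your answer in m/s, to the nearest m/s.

701 m/s

sin 33.6° = 0.5534; sin 60.9° = 0.8738.
V₂ = V₁·(sin θ₂/sin θ₁) = 444·(0.8738/0.5534) = 701.05 m/s.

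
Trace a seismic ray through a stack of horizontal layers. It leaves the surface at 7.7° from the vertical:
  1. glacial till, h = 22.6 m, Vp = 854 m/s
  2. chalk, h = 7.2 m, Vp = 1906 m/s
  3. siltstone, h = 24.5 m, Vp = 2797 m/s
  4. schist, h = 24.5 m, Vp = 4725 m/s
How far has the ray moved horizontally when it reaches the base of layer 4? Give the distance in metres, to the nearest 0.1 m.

p = sin θ₁/V₁ = sin 7.7°/854 = 1.5689e-04 s/m is conserved through the stack.
Layer 1: θ = 7.70°; offset = 22.6·tan 7.70° = 3.056 m.
Layer 2: sin θ = p·1906 = 0.2990 → θ = 17.40°; offset = 7.2·tan 17.40° = 2.256 m.
Layer 3: sin θ = p·2797 = 0.4388 → θ = 26.03°; offset = 24.5·tan 26.03° = 11.965 m.
Layer 4: sin θ = p·4725 = 0.7413 → θ = 47.84°; offset = 24.5·tan 47.84° = 27.061 m.
Total horizontal offset = 44.338 m.

44.3 m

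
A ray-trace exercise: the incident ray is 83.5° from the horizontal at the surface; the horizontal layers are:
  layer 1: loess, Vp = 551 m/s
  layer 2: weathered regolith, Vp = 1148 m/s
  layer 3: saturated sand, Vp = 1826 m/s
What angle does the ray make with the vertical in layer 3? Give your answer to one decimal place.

22.0°

From the normal: θ₁ = 90° − 83.5° = 6.5°.
Snell's law across each interface conserves sin θ / V, so sin θ_3 = V_3·sin θ₁/V₁.
sin θ_3 = 1826 × sin 6.5° / 551 = 0.3752.
θ_3 = arcsin 0.3752 = 22.03°.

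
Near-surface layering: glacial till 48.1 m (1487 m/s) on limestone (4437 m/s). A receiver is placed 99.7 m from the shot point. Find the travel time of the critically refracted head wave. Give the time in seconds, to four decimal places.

0.0834 s

θ_c = arcsin(V₁/V₂) = arcsin(1487/4437) = 19.58°, cos θ_c = 0.9422.
Intercept time tᵢ = 2h cos θ_c / V₁ = 2·48.1·0.9422/1487 = 0.06095 s.
t = x/V₂ + tᵢ = 99.7/4437 + 0.06095 = 0.08342 s.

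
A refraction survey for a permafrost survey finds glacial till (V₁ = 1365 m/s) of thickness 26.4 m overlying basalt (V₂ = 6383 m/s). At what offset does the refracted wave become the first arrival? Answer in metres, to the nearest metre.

66 m

θ_c = arcsin(1365/6383) = 12.35°, so cos θ_c = 0.9769 and tᵢ = 2h cos θ_c/V₁ = 0.0378 s.
At crossover x/V₁ = x/V₂ + tᵢ ⇒ x = tᵢ/(1/V₁ − 1/V₂) = 0.03779/(7.3260e-04 − 1.5667e-04) = 65.61 m.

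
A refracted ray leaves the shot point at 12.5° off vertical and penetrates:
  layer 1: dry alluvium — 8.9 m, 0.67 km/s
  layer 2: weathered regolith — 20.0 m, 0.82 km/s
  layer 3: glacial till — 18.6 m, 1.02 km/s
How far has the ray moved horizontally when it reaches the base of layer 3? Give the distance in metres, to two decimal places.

13.96 m

Apply Snell's law at each interface; in layer i the horizontal offset is hᵢ·tan θᵢ.
Layer 1: θ = 12.50°; offset = 8.9·tan 12.50° = 1.9731 m.
Layer 2: sin θ = 0.82·sin 12.5°/0.67 = 0.2649, θ = 15.36°; offset = 20.0·tan 15.36° = 5.4942 m.
Layer 3: sin θ = 1.02·sin 12.5°/0.67 = 0.3295, θ = 19.24°; offset = 18.6·tan 19.24° = 6.4913 m.
Summing the layer offsets gives 13.9586 m.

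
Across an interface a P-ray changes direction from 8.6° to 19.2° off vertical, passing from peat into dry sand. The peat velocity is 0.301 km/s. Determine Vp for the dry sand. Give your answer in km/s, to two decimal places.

0.66 km/s

Snell's law: sin 8.6°/V₁ = sin 19.2°/V₂.
V₂ = V₁·sin 19.2°/sin 8.6° = 0.301 × 2.1993 = 0.66 km/s.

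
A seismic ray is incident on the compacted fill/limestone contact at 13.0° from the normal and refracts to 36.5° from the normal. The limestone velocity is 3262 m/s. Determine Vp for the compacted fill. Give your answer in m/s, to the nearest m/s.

sin 13.0° = 0.2250; sin 36.5° = 0.5948.
V₁ = V₂·(sin θ₁/sin θ₂) = 3262·(0.2250/0.5948) = 1233.63 m/s.

1234 m/s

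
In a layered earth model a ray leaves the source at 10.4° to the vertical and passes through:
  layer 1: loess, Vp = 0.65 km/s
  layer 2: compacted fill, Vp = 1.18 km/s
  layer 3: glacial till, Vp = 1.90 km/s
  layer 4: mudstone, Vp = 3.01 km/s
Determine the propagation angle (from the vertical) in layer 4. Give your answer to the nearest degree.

Ray parameter p = sin 10.4° / 0.65 = 2.7772e-01 s/km.
sin θ_4 = p·V_4 = 2.7772e-01 × 3.01 = 0.8359.
θ_4 = 56.71° from the vertical.

57°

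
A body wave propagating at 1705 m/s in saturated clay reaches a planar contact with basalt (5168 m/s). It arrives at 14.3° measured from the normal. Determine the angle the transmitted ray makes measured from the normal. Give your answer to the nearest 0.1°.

sin θ₁/V₁ = sin θ₂/V₂ ⇒ sin θ₂ = 5168·sin 14.3°/1705 = 5168·0.2470/1705 = 0.7487.
θ₂ = sin⁻¹(0.7487) = 48.48° (from vertical).

48.5°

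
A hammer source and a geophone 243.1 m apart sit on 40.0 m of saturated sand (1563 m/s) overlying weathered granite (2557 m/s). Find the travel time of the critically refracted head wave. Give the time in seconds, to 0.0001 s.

θ_c = arcsin(V₁/V₂) = arcsin(1563/2557) = 37.68°, cos θ_c = 0.7914.
Intercept time tᵢ = 2h cos θ_c / V₁ = 2·40.0·0.7914/1563 = 0.04051 s.
t = x/V₂ + tᵢ = 243.1/2557 + 0.04051 = 0.13558 s.

0.1356 s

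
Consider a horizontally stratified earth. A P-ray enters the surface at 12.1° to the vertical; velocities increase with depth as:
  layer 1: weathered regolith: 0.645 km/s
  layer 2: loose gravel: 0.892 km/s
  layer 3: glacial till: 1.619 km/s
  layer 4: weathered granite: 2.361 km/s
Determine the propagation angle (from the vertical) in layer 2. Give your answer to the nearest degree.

Ray parameter p = sin 12.1° / 0.645 = 3.2499e-01 s/km.
sin θ_2 = p·V_2 = 3.2499e-01 × 0.892 = 0.2899.
θ_2 = arcsin 0.2899 = 16.85°.

17°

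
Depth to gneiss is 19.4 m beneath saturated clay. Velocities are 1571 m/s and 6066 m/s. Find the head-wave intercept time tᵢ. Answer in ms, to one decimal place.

θ_c = arcsin(V₁/V₂) = arcsin(1571/6066) = 15.01°; cos θ_c = 0.9659.
tᵢ = 2h·cos θ_c / V₁ = 2·19.4·0.9659 / 1571 = 0.02385 s.

23.9 ms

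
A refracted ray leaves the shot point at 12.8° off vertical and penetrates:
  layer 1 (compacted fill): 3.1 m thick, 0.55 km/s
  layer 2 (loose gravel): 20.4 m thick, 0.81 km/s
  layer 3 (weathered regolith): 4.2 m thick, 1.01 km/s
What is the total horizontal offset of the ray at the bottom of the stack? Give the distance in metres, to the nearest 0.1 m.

9.6 m

p = sin θ₁/V₁ = sin 12.8°/0.55 = 4.0282e-01 s/km is conserved through the stack.
Layer 1: θ = 12.80°; offset = 3.1·tan 12.80° = 0.704 m.
Layer 2: sin θ = p·0.81 = 0.3263 → θ = 19.04°; offset = 20.4·tan 19.04° = 7.041 m.
Layer 3: sin θ = p·1.01 = 0.4068 → θ = 24.01°; offset = 4.2·tan 24.01° = 1.871 m.
Total horizontal offset = 9.616 m.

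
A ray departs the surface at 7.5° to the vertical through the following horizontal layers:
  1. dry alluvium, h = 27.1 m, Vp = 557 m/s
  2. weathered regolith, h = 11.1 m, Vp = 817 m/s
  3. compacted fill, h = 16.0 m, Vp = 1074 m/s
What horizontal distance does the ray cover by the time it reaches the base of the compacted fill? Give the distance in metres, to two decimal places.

Apply Snell's law at each interface; in layer i the horizontal offset is hᵢ·tan θᵢ.
Layer 1: θ = 7.50°; offset = 27.1·tan 7.50° = 3.5678 m.
Layer 2: sin θ = 817·sin 7.5°/557 = 0.1915, θ = 11.04°; offset = 11.1·tan 11.04° = 2.1652 m.
Layer 3: sin θ = 1074·sin 7.5°/557 = 0.2517, θ = 14.58°; offset = 16.0·tan 14.58° = 4.1608 m.
Summing the layer offsets gives 9.8938 m.

9.89 m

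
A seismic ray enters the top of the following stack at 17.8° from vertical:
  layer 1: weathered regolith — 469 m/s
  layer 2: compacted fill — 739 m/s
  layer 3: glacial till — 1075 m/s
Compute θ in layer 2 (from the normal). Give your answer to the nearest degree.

Ray parameter p = sin 17.8° / 469 = 6.5180e-04 s/m.
sin θ_2 = p·V_2 = 6.5180e-04 × 739 = 0.4817.
θ_2 = 28.80° from the vertical.

29°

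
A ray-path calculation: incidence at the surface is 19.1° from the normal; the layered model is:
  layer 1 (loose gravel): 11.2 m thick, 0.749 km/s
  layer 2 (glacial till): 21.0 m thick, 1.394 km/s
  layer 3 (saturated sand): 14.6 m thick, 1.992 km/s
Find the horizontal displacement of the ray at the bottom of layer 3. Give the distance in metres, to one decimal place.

Ray parameter p = sin 19.1° / 0.749 km/s = 4.3687e-01 s/km.
Layer 1: θ = 19.10°; offset = 11.2·tan 19.10° = 3.878 m.
Layer 2: sin θ = p·1.394 = 0.6090 → θ = 37.52°; offset = 21.0·tan 37.52° = 16.124 m.
Layer 3: sin θ = p·1.992 = 0.8703 → θ = 60.49°; offset = 14.6·tan 60.49° = 25.793 m.
Total horizontal offset = 45.795 m.

45.8 m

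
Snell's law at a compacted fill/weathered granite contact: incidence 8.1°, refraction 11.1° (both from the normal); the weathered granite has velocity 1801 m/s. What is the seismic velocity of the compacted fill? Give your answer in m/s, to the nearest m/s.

1318 m/s

sin 8.1° = 0.1409; sin 11.1° = 0.1925.
V₁ = V₂·(sin θ₁/sin θ₂) = 1801·(0.1409/0.1925) = 1318.10 m/s.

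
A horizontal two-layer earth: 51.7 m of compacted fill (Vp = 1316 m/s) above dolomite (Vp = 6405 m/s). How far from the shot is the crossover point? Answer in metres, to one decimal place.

θ_c = arcsin(1316/6405) = 11.86°, so cos θ_c = 0.9787 and tᵢ = 2h cos θ_c/V₁ = 0.0769 s.
At crossover x/V₁ = x/V₂ + tᵢ ⇒ x = tᵢ/(1/V₁ − 1/V₂) = 0.07690/(7.5988e-04 − 1.5613e-04) = 127.36 m.

127.4 m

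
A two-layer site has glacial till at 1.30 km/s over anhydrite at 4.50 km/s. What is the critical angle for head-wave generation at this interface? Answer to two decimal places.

Critical incidence: sin θ_c = V₁/V₂ = 1.30/4.50 = 0.2889.
θ_c = arcsin 0.2889 = 16.79°.

16.79°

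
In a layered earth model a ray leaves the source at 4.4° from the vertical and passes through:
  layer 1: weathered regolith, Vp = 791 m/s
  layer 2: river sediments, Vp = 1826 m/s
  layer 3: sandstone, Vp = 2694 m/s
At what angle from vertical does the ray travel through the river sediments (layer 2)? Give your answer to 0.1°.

Snell's law across each interface conserves sin θ / V, so sin θ_2 = V_2·sin θ₁/V₁.
sin θ_2 = 1826 × sin 4.4° / 791 = 0.1771.
θ_2 = arcsin 0.1771 = 10.20°.

10.2°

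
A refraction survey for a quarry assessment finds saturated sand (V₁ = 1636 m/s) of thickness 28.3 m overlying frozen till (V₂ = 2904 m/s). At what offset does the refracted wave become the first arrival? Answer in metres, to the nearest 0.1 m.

θ_c = arcsin(1636/2904) = 34.29°, so cos θ_c = 0.8262 and tᵢ = 2h cos θ_c/V₁ = 0.0286 s.
At crossover x/V₁ = x/V₂ + tᵢ ⇒ x = tᵢ/(1/V₁ − 1/V₂) = 0.02858/(6.1125e-04 − 3.4435e-04) = 107.10 m.

107.1 m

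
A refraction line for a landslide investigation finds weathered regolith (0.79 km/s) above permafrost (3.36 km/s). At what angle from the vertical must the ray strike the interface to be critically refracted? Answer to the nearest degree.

14°

Critical incidence: sin θ_c = V₁/V₂ = 0.79/3.36 = 0.2351.
θ_c = arcsin 0.2351 = 13.60°.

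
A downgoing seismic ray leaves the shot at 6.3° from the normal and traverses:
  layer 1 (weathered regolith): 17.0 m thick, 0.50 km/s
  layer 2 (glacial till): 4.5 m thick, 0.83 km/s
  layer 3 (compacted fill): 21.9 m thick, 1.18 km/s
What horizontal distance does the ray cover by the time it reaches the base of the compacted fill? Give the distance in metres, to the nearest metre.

9 m

Ray parameter p = sin 6.3° / 0.50 km/s = 2.1947e-01 s/km.
Layer 1: θ = 6.30°; offset = 17.0·tan 6.30° = 1.877 m.
Layer 2: sin θ = p·0.83 = 0.1822 → θ = 10.50°; offset = 4.5·tan 10.50° = 0.834 m.
Layer 3: sin θ = p·1.18 = 0.2590 → θ = 15.01°; offset = 21.9·tan 15.01° = 5.872 m.
Summing the layer offsets gives 8.582 m.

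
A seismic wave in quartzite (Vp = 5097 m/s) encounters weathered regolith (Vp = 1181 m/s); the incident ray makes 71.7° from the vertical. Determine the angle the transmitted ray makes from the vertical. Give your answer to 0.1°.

12.7°

Snell's law: sin θ₂ = (V₂/V₁)·sin θ₁ = (1181/5097)·sin 71.7° = 0.2200.
θ₂ = arcsin 0.2200 = 12.71° from the normal.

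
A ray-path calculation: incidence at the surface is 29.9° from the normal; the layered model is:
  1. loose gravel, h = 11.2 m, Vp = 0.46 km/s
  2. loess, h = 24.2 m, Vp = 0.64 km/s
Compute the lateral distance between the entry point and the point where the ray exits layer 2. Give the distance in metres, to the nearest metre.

30 m

Ray parameter p = sin 29.9° / 0.46 km/s = 1.0837e+00 s/km.
Layer 1: θ = 29.90°; offset = 11.2·tan 29.90° = 6.440 m.
Layer 2: sin θ = p·0.64 = 0.6935 → θ = 43.91°; offset = 24.2·tan 43.91° = 23.298 m.
Summing the layer offsets gives 29.738 m.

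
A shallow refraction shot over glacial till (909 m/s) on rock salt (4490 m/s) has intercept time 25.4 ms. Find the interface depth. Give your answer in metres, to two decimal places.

θ_c = arcsin(909/4490) = 11.68°; cos θ_c = 0.9793.
tᵢ = 2h cos θ_c/V₁ ⇒ h = tᵢ·V₁/(2 cos θ_c) = 0.0254·909/(2·0.9793) = 11.79 m.

11.79 m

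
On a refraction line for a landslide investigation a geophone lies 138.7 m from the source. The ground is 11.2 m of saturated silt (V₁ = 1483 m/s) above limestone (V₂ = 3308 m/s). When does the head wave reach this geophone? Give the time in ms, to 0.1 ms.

55.4 ms

θ_c = arcsin(V₁/V₂) = arcsin(1483/3308) = 26.64°, cos θ_c = 0.8939.
Intercept time tᵢ = 2h cos θ_c / V₁ = 2·11.2·0.8939/1483 = 0.01350 s.
t = x/V₂ + tᵢ = 138.7/3308 + 0.01350 = 0.05543 s.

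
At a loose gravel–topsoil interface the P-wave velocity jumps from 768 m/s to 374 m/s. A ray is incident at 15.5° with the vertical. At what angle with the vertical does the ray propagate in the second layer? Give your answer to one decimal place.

7.5°

Snell's law: sin θ₂ = (V₂/V₁)·sin θ₁ = (374/768)·sin 15.5° = 0.1301.
θ₂ = sin⁻¹(0.1301) = 7.48° (from vertical).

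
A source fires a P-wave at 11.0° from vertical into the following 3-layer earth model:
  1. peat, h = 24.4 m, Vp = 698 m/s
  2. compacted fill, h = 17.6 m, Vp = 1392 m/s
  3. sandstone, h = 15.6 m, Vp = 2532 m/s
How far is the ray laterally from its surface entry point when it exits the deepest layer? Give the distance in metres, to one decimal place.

Apply Snell's law at each interface; in layer i the horizontal offset is hᵢ·tan θᵢ.
Layer 1: θ = 11.00°; offset = 24.4·tan 11.00° = 4.743 m.
Layer 2: sin θ = 1392·sin 11.0°/698 = 0.3805, θ = 22.37°; offset = 17.6·tan 22.37° = 7.242 m.
Layer 3: sin θ = 2532·sin 11.0°/698 = 0.6922, θ = 43.80°; offset = 15.6·tan 43.80° = 14.961 m.
Summing the layer offsets gives 26.946 m.

26.9 m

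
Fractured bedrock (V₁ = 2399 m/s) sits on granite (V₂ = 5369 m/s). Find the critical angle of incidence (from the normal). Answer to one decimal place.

At critical incidence the refracted ray runs along the interface (θ₂ = 90°), so sin θ_c = V₁/V₂.
θ_c = arcsin(2399/5369) = arcsin 0.4468 = 26.54°.

26.5°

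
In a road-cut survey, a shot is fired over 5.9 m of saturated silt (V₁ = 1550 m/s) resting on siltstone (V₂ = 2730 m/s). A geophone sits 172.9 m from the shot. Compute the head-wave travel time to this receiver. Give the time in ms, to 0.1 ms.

t = x/V₂ + 2h·√(V₂²−V₁²)/(V₁V₂).
√(V₂²−V₁²) = √(2730²−1550²) = 2247.3 m/s; delay term = 2·5.9·2247.3/(1550·2730) = 0.00627 s.
t = 172.9/2730 + 0.00627 = 0.06960 s.

69.6 ms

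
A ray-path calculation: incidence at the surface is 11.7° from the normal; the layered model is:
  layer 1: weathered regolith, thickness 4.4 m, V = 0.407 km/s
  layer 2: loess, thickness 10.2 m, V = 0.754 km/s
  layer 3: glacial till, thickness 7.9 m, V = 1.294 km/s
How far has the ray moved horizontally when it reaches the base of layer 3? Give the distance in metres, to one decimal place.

Ray parameter p = sin 11.7° / 0.407 km/s = 4.9825e-01 s/km.
Layer 1: θ = 11.70°; offset = 4.4·tan 11.70° = 0.911 m.
Layer 2: sin θ = p·0.754 = 0.3757 → θ = 22.07°; offset = 10.2·tan 22.07° = 4.135 m.
Layer 3: sin θ = p·1.294 = 0.6447 → θ = 40.15°; offset = 7.9·tan 40.15° = 6.663 m.
Summing the layer offsets gives 11.709 m.

11.7 m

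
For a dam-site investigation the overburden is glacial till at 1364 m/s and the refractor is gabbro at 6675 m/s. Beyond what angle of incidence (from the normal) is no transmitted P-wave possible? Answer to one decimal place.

11.8°

At critical incidence the refracted ray runs along the interface (θ₂ = 90°), so sin θ_c = V₁/V₂.
θ_c = arcsin(1364/6675) = arcsin 0.2043 = 11.79°.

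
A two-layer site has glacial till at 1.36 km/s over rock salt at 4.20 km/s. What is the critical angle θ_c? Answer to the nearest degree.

19°

At critical incidence the refracted ray runs along the interface (θ₂ = 90°), so sin θ_c = V₁/V₂.
θ_c = arcsin(1.36/4.20) = arcsin 0.3238 = 18.89°.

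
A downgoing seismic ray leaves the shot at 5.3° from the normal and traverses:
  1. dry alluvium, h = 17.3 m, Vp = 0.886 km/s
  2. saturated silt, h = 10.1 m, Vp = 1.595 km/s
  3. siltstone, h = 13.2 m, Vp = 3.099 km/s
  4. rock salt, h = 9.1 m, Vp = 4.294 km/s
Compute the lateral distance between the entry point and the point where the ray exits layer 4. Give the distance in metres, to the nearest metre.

12 m

p = sin θ₁/V₁ = sin 5.3°/0.886 = 1.0426e-01 s/km is conserved through the stack.
Layer 1: θ = 5.30°; offset = 17.3·tan 5.30° = 1.605 m.
Layer 2: sin θ = p·1.595 = 0.1663 → θ = 9.57°; offset = 10.1·tan 9.57° = 1.703 m.
Layer 3: sin θ = p·3.099 = 0.3231 → θ = 18.85°; offset = 13.2·tan 18.85° = 4.506 m.
Layer 4: sin θ = p·4.294 = 0.4477 → θ = 26.59°; offset = 9.1·tan 26.59° = 4.556 m.
Total horizontal offset = 12.370 m.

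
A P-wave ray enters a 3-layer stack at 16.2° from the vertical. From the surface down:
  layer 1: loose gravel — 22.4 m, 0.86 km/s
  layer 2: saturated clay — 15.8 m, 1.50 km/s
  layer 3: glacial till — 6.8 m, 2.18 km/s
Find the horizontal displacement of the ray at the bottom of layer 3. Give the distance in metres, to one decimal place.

Apply Snell's law at each interface; in layer i the horizontal offset is hᵢ·tan θᵢ.
Layer 1: θ = 16.20°; offset = 22.4·tan 16.20° = 6.508 m.
Layer 2: sin θ = 1.50·sin 16.2°/0.86 = 0.4866, θ = 29.12°; offset = 15.8·tan 29.12° = 8.801 m.
Layer 3: sin θ = 2.18·sin 16.2°/0.86 = 0.7072, θ = 45.01°; offset = 6.8·tan 45.01° = 6.802 m.
Total horizontal offset = 22.111 m.

22.1 m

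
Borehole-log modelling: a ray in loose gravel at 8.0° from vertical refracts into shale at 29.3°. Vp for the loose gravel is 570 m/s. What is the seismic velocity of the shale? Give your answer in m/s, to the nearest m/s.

Snell's law: sin 8.0°/V₁ = sin 29.3°/V₂.
V₂ = V₁·sin 29.3°/sin 8.0° = 570 × 3.5164 = 2004.32 m/s.

2004 m/s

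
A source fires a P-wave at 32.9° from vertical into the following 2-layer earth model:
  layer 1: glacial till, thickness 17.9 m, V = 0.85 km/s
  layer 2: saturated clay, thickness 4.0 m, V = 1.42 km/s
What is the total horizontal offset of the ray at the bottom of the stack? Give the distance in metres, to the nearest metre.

20 m

Apply Snell's law at each interface; in layer i the horizontal offset is hᵢ·tan θᵢ.
Layer 1: θ = 32.90°; offset = 17.9·tan 32.90° = 11.580 m.
Layer 2: sin θ = 1.42·sin 32.9°/0.85 = 0.9074, θ = 65.15°; offset = 4.0·tan 65.15° = 8.638 m.
Total horizontal offset = 20.218 m.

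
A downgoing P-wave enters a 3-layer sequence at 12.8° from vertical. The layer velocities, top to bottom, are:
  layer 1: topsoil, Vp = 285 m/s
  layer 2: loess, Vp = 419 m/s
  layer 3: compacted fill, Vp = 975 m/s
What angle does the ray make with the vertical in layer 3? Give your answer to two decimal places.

49.28°

Snell's law across each interface conserves sin θ / V, so sin θ_3 = V_3·sin θ₁/V₁.
sin θ_3 = 975 × sin 12.8° / 285 = 0.7579.
θ_3 = arcsin 0.7579 = 49.28°.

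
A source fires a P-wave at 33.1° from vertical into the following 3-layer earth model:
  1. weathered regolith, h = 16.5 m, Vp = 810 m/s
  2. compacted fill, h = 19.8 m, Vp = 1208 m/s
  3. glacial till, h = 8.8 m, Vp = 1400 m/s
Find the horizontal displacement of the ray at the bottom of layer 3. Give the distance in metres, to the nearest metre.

64 m

Apply Snell's law at each interface; in layer i the horizontal offset is hᵢ·tan θᵢ.
Layer 1: θ = 33.10°; offset = 16.5·tan 33.10° = 10.756 m.
Layer 2: sin θ = 1208·sin 33.1°/810 = 0.8144, θ = 54.53°; offset = 19.8·tan 54.53° = 27.791 m.
Layer 3: sin θ = 1400·sin 33.1°/810 = 0.9439, θ = 70.71°; offset = 8.8·tan 70.71° = 25.148 m.
Total horizontal offset = 63.695 m.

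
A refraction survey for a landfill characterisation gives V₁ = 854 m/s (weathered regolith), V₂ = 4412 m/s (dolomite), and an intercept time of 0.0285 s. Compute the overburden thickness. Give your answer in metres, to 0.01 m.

12.40 m

θ_c = arcsin(854/4412) = 11.16°; cos θ_c = 0.9811.
tᵢ = 2h cos θ_c/V₁ ⇒ h = tᵢ·V₁/(2 cos θ_c) = 0.0285·854/(2·0.9811) = 12.40 m.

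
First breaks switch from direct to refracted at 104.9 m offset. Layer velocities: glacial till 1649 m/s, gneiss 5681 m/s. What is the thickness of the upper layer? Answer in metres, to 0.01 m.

38.90 m

x_cross = 2h·√((V₂+V₁)/(V₂−V₁)) → h = x_cross / (2·√((V₂+V₁)/(V₂−V₁))).
√((V₂+V₁)/(V₂−V₁)) = √((5681+1649)/(5681−1649)) = 1.3483.
h = 104.9 / (2·1.3483) = 38.90 m.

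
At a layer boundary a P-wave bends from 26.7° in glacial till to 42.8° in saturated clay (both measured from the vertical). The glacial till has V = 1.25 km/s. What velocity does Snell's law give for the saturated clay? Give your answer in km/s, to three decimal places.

1.890 km/s

Snell's law: sin 26.7°/V₁ = sin 42.8°/V₂.
V₂ = V₁·sin 42.8°/sin 26.7° = 1.25 × 1.5122 = 1.890 km/s.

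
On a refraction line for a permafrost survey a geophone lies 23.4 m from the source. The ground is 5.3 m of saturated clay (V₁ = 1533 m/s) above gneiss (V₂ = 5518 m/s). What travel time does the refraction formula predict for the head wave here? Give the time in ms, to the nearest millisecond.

11 ms

t = x/V₂ + 2h·√(V₂²−V₁²)/(V₁V₂).
√(V₂²−V₁²) = √(5518²−1533²) = 5300.8 m/s; delay term = 2·5.3·5300.8/(1533·5518) = 0.00664 s.
t = 23.4/5518 + 0.00664 = 0.01088 s.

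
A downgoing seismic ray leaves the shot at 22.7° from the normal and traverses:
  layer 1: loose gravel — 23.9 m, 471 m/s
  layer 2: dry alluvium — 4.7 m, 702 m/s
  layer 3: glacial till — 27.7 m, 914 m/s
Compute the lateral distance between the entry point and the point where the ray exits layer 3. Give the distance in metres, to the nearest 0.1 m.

Ray parameter p = sin 22.7° / 471 m/s = 8.1933e-04 s/m.
Layer 1: θ = 22.70°; offset = 23.9·tan 22.70° = 9.998 m.
Layer 2: sin θ = p·702 = 0.5752 → θ = 35.11°; offset = 4.7·tan 35.11° = 3.305 m.
Layer 3: sin θ = p·914 = 0.7489 → θ = 48.49°; offset = 27.7·tan 48.49° = 31.301 m.
Total horizontal offset = 44.603 m.

44.6 m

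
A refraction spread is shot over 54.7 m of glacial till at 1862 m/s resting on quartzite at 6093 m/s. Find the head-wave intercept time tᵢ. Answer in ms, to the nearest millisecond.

θ_c = arcsin(V₁/V₂) = arcsin(1862/6093) = 17.79°; cos θ_c = 0.9522.
tᵢ = 2h·cos θ_c / V₁ = 2·54.7·0.9522 / 1862 = 0.05594 s.

56 ms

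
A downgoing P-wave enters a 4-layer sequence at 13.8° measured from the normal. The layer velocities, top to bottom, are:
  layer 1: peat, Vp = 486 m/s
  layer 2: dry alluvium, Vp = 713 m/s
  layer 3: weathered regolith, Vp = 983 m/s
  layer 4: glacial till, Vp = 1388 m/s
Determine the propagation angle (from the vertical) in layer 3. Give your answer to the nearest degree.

29°

Ray parameter p = sin 13.8° / 486 = 4.9081e-04 s/m.
sin θ_3 = p·V_3 = 4.9081e-04 × 983 = 0.4825.
θ_3 = 28.85° from the vertical.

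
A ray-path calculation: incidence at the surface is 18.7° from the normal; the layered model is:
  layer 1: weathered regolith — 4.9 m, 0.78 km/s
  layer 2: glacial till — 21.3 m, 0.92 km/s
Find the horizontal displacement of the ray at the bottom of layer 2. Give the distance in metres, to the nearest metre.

Apply Snell's law at each interface; in layer i the horizontal offset is hᵢ·tan θᵢ.
Layer 1: θ = 18.70°; offset = 4.9·tan 18.70° = 1.659 m.
Layer 2: sin θ = 0.92·sin 18.7°/0.78 = 0.3782, θ = 22.22°; offset = 21.3·tan 22.22° = 8.701 m.
Total horizontal offset = 10.359 m.

10 m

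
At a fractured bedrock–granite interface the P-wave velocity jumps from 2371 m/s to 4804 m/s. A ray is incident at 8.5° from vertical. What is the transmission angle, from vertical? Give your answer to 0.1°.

sin θ₁/V₁ = sin θ₂/V₂ ⇒ sin θ₂ = 4804·sin 8.5°/2371 = 4804·0.1478/2371 = 0.2995.
θ₂ = sin⁻¹(0.2995) = 17.43° (from vertical).

17.4°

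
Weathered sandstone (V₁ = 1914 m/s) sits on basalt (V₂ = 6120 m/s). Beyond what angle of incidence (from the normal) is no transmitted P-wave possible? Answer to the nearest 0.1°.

18.2°

Critical incidence: sin θ_c = V₁/V₂ = 1914/6120 = 0.3127.
θ_c = arcsin 0.3127 = 18.22°.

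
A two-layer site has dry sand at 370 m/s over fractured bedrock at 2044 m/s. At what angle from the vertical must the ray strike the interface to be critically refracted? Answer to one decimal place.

10.4°

At critical incidence the refracted ray runs along the interface (θ₂ = 90°), so sin θ_c = V₁/V₂.
θ_c = arcsin(370/2044) = arcsin 0.1810 = 10.43°.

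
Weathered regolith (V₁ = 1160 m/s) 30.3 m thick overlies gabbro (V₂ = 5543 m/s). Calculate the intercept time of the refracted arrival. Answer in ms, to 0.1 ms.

θ_c = arcsin(V₁/V₂) = arcsin(1160/5543) = 12.08°; cos θ_c = 0.9779.
tᵢ = 2h·cos θ_c / V₁ = 2·30.3·0.9779 / 1160 = 0.05108 s.

51.1 ms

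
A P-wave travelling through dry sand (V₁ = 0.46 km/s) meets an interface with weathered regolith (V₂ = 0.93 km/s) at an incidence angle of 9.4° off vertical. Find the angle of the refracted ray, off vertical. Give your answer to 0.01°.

19.28°

sin θ₁/V₁ = sin θ₂/V₂ ⇒ sin θ₂ = 0.93·sin 9.4°/0.46 = 0.93·0.1633/0.46 = 0.3302.
θ₂ = arcsin 0.3302 = 19.28° from the normal.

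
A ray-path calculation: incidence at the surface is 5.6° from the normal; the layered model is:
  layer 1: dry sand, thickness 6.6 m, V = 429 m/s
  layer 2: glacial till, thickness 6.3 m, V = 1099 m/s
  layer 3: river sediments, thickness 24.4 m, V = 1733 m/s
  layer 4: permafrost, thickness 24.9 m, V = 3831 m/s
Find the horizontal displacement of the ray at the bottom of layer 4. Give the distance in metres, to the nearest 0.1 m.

p = sin θ₁/V₁ = sin 5.6°/429 = 2.2747e-04 s/m is conserved through the stack.
Layer 1: θ = 5.60°; offset = 6.6·tan 5.60° = 0.647 m.
Layer 2: sin θ = p·1099 = 0.2500 → θ = 14.48°; offset = 6.3·tan 14.48° = 1.627 m.
Layer 3: sin θ = p·1733 = 0.3942 → θ = 23.22°; offset = 24.4·tan 23.22° = 10.466 m.
Layer 4: sin θ = p·3831 = 0.8714 → θ = 60.62°; offset = 24.9·tan 60.62° = 44.234 m.
Summing the layer offsets gives 56.974 m.

57.0 m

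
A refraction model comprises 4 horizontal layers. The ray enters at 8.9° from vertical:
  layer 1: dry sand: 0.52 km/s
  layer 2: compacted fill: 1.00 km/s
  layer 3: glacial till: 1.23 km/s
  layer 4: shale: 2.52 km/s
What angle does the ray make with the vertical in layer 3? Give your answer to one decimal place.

Ray parameter p = sin 8.9° / 0.52 = 2.9752e-01 s/km.
sin θ_3 = p·V_3 = 2.9752e-01 × 1.23 = 0.3659.
θ_3 = 21.47° from the vertical.

21.5°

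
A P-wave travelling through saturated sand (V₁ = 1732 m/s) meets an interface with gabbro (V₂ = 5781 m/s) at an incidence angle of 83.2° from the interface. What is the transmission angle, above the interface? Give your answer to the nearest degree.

67°

Angle from the normal: 90° − 83.2° = 6.8°.
sin θ₁/V₁ = sin θ₂/V₂ ⇒ sin θ₂ = 5781·sin 6.8°/1732 = 5781·0.1184/1732 = 0.3952.
θ₂ = arcsin 0.3952 = 23.28° from the normal.
From the interface: 90° − 23.28° = 66.72°.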